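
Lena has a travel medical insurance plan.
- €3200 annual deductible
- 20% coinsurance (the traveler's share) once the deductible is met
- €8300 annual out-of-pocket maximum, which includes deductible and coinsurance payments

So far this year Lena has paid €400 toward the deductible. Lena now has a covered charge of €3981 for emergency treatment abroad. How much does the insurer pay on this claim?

€400 of the €3200 deductible is already met, leaving €2800.
After the €2800 deductible portion, €3981 − €2800 = €1181 is subject to coinsurance.
20% of €1181 = €236.20 falls to the traveler.
Traveler responsibility before any cap: €2800 + €236.20 = €3036.20.
Year-to-date out-of-pocket becomes €400 + €3036.20 = €3436.20, still under the €8300 maximum, so no cap applies.
The insurer covers the remainder: €3981 − €3036.20 = €944.80.

€944.80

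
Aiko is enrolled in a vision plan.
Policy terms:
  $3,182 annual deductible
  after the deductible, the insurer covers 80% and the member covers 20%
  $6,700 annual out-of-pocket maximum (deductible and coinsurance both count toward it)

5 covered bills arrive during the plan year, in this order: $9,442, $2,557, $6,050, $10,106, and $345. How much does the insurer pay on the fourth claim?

Claim 1 ($9,442): $3,182 to deductible, leaving $6,260; coinsurance $6,260 × 20% = $1,252. Cost to member: $4,434. OOP to date $4,434. Insurer: $9,442 − $4,434 = $5,008.
Claim 2 ($2,557): deductible already satisfied, so member's share is 20% × $2,557 = $511.40. Cost to member: $511.40. OOP to date $4,945.40. Insurer: $2,557 − $511.40 = $2,045.60.
Claim 3 ($6,050): deductible met; 20% of $6,050 = $1,210. Member owes $1,210 (running OOP $6,155.40). Insurer: $6,050 − $1,210 = $4,840.
Claim 4 ($10,106): 20% coinsurance on $10,106 = $2,021.20. That would push OOP to $8,176.60, over the $6,700 cap, so member pays $6,700 − $6,155.40 = $544.60. Insurer: $10,106 − $544.60 = $9,561.40.

$9,561.40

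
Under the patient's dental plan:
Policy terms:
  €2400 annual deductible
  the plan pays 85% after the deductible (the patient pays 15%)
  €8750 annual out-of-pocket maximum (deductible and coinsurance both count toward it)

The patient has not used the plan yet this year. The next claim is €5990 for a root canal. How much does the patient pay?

Nothing has been paid toward the €2400 deductible, so the first €2400 of this charge is applied there.
The remaining €3590 (= €5990 − €2400) moves to coinsurance.
Patient's 15% share of €3590 is €538.50.
That puts the patient's cost at €2400 + €538.50 = €2938.50 before any cap.
Total out-of-pocket so far would be €0 + €2938.50 = €2938.50, below the €8750 cap — no reduction.

€2938.50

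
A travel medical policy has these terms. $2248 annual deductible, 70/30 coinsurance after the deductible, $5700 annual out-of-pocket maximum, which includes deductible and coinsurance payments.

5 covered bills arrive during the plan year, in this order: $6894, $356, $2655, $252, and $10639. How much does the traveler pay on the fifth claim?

Claim 1 — $6894: $2248 to deductible, leaving $4646; traveler's 30% is $1393.80. Cost to traveler: $3641.80. OOP to date $3641.80.
Claim 2 — $356: 30% coinsurance on $356 = $106.80. Traveler pays $106.80; OOP now $3748.60.
Claim 3 — $2655: deductible met; 30% of $2655 = $796.50. Cost to traveler: $796.50. OOP to date $4545.10.
Claim 4 — $252: deductible met; 30% of $252 = $75.60. Cost to traveler: $75.60. OOP to date $4620.70.
Claim 5 — $10639: deductible met; 30% of $10639 = $3191.70. Adding that to $4620.70 gives $7812.40, past the $5700 cap; traveler pays only $5700 − $4620.70 = $1079.30.

$1079.30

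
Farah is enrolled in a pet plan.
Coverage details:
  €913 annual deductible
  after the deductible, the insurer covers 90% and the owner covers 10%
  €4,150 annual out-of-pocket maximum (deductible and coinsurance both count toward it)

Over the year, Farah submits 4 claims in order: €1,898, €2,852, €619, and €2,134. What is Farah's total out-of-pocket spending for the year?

€1,572

Claim 1 (€1,898): €913 to deductible, leaving €985; 10% of €985 = €98.50. Owner owes €1,011.50 (running OOP €1,011.50).
Claim 2 (€2,852): 10% coinsurance on €2,852 = €285.20. Cost to owner: €285.20. OOP to date €1,296.70.
Claim 3 (€619): deductible already satisfied, so owner's share is 10% × €619 = €61.90. Owner pays €61.90; OOP now €1,358.60.
Claim 4 (€2,134): 10% coinsurance on €2,134 = €213.40. Owner pays €213.40; OOP now €1,572.
Summing the owner's payments: €1,011.50 + €285.20 + €61.90 + €213.40 = €1,572.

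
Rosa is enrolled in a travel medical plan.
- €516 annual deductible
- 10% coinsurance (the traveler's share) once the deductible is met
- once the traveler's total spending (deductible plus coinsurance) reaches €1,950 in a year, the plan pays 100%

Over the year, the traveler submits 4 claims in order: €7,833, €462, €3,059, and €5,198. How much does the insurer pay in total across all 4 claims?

#1 (€7,833): €516 to deductible, leaving €7,317; traveler's 10% is €731.70. Cost to traveler: €1,247.70. OOP to date €1,247.70. Insurer: €7,833 − €1,247.70 = €6,585.30.
#2 (€462): deductible met; 10% of €462 = €46.20. Cost to traveler: €46.20. OOP to date €1,293.90. Plan pays €462 − €46.20 = €415.80.
#3 (€3,059): 10% coinsurance on €3,059 = €305.90. Traveler pays €305.90; OOP now €1,599.80. Plan pays €3,059 − €305.90 = €2,753.10.
#4 (€5,198): 10% coinsurance on €5,198 = €519.80. That would push OOP to €2,119.60, over the €1,950 cap, so traveler pays €1,950 − €1,599.80 = €350.20. Plan pays €5,198 − €350.20 = €4,847.80.
Insurer total = bills − traveler's total = €16,552 − €1,950 = €14,602.

€14,602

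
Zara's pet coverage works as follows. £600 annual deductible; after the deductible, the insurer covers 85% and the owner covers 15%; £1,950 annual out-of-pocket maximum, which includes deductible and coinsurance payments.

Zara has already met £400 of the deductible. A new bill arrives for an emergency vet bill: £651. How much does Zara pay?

Remaining deductible: £600 − £400 = £200.
The remaining £451 (= £651 − £200) moves to coinsurance.
15% of £451 = £67.65 falls to the owner.
That puts the owner's cost at £200 + £67.65 = £267.65 before any cap.
Total out-of-pocket so far would be £400 + £267.65 = £667.65, below the £1,950 cap — no reduction.

£267.65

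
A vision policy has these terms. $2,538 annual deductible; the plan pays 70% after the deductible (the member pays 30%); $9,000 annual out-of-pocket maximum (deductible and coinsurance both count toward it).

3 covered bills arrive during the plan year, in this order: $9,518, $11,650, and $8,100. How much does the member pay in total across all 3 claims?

#1 ($9,518): $2,538 to deductible, leaving $6,980; coinsurance $6,980 × 30% = $2,094. Cost to member: $4,632. OOP to date $4,632.
#2 ($11,650): deductible met; 30% of $11,650 = $3,495. Member pays $3,495; OOP now $8,127.
#3 ($8,100): 30% coinsurance on $8,100 = $2,430. OOP would hit $10,557 > $9,000, so the cap limits the member to $9,000 − $8,127 = $873.
Summing the member's payments: $4,632 + $3,495 + $873 = $9,000.

$9,000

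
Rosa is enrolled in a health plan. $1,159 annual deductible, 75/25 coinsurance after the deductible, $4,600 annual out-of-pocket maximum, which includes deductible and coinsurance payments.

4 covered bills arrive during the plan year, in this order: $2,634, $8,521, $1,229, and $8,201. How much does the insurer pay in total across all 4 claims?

$15,985

#1 ($2,634): deductible takes $1,159, $1,475 remains; patient's 25% is $368.75. Patient pays $1,527.75; OOP now $1,527.75. Plan pays $2,634 − $1,527.75 = $1,106.25.
#2 ($8,521): deductible already satisfied, so patient's share is 25% × $8,521 = $2,130.25. Cost to patient: $2,130.25. OOP to date $3,658. Plan pays $8,521 − $2,130.25 = $6,390.75.
#3 ($1,229): 25% coinsurance on $1,229 = $307.25. Cost to patient: $307.25. OOP to date $3,965.25. Insurer: $1,229 − $307.25 = $921.75.
#4 ($8,201): deductible met; 25% of $8,201 = $2,050.25. Adding that to $3,965.25 gives $6,015.50, past the $4,600 cap; patient pays only $4,600 − $3,965.25 = $634.75. Insurer: $8,201 − $634.75 = $7,566.25.
Insurer total = bills − patient's total = $20,585 − $4,600 = $15,985.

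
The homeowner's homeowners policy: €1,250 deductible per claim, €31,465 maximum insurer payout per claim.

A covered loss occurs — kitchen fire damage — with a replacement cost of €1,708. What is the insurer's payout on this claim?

€458

After the deductible, €1,708 − €1,250 = €458 remains.
That's under the €31,465 cap, so the insurer reimburses the full €458.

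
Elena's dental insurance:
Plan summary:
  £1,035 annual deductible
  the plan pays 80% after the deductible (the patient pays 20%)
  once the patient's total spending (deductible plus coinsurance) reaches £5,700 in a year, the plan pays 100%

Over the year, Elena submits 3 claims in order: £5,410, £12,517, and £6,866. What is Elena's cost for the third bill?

£1,286.60

#1 (£5,410): £1,035 finishes the deductible; £4,375 goes to coinsurance; patient's 20% is £875. Cost to patient: £1,910. OOP to date £1,910.
#2 (£12,517): deductible met; 20% of £12,517 = £2,503.40. Patient pays £2,503.40; OOP now £4,413.40.
#3 (£6,866): deductible already satisfied, so patient's share is 20% × £6,866 = £1,373.20. Adding that to £4,413.40 gives £5,786.60, past the £5,700 cap; patient pays only £5,700 − £4,413.40 = £1,286.60.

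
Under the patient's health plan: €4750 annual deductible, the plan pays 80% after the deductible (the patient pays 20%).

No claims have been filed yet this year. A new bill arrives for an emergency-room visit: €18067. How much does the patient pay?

Deductible not yet touched, so the first €4750 of the bill goes to the deductible.
That leaves €18067 − €4750 = €13317 for coinsurance.
20% of €13317 = €2663.40 falls to the patient.
Patient responsibility: €4750 + €2663.40 = €7413.40.

€7413.40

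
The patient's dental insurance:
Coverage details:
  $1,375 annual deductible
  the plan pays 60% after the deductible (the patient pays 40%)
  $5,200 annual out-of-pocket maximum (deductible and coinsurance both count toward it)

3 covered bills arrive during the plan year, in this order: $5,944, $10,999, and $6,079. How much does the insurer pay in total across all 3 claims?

Claim 1 — $5,944: deductible takes $1,375, $4,569 remains; coinsurance $4,569 × 40% = $1,827.60. Patient owes $3,202.60 (running OOP $3,202.60). Plan pays $5,944 − $3,202.60 = $2,741.40.
Claim 2 — $10,999: 40% coinsurance on $10,999 = $4,399.60. That would push OOP to $7,602.20, over the $5,200 cap, so patient pays $5,200 − $3,202.60 = $1,997.40. Insurer: $10,999 − $1,997.40 = $9,001.60.
Claim 3 — $6,079: deductible already satisfied, so patient's share is 40% × $6,079 = $2,431.60. Adding that to $5,200 gives $7,631.60, past the $5,200 cap; patient pays only $5,200 − $5,200 = $0. Plan pays $6,079 − $0 = $6,079.
Insurer total: $2,741.40 + $9,001.60 + $6,079 = $17,822.

$17,822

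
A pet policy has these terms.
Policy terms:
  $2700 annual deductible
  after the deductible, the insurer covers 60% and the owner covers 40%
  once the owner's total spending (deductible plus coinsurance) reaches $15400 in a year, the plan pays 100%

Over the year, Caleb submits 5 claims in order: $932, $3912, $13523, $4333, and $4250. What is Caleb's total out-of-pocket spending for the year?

$12400

Claim 1 ($932): all of it applies to the deductible. Cost to owner: $932. OOP to date $932.
Claim 2 ($3912): $1768 finishes the deductible; $2144 goes to coinsurance; coinsurance $2144 × 40% = $857.60. Owner owes $2625.60 (running OOP $3557.60).
Claim 3 ($13523): 40% coinsurance on $13523 = $5409.20. Owner owes $5409.20 (running OOP $8966.80).
Claim 4 ($4333): 40% coinsurance on $4333 = $1733.20. Owner pays $1733.20; OOP now $10700.
Claim 5 ($4250): deductible met; 40% of $4250 = $1700. Cost to owner: $1700. OOP to date $12400.
Summing the owner's payments: $932 + $2625.60 + $5409.20 + $1733.20 + $1700 = $12400.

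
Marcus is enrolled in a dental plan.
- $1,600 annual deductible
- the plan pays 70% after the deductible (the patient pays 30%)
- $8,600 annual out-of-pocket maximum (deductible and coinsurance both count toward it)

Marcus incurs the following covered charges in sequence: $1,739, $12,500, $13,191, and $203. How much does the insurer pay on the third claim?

$9,982.70

#1 ($1,739): $1,600 to deductible, leaving $139; 30% of $139 = $41.70. Patient owes $1,641.70 (running OOP $1,641.70). Plan pays $1,739 − $1,641.70 = $97.30.
#2 ($12,500): deductible met; 30% of $12,500 = $3,750. Patient owes $3,750 (running OOP $5,391.70). Plan pays $12,500 − $3,750 = $8,750.
#3 ($13,191): 30% coinsurance on $13,191 = $3,957.30. OOP would hit $9,349 > $8,600, so the cap limits the patient to $8,600 − $5,391.70 = $3,208.30. Insurer: $13,191 − $3,208.30 = $9,982.70.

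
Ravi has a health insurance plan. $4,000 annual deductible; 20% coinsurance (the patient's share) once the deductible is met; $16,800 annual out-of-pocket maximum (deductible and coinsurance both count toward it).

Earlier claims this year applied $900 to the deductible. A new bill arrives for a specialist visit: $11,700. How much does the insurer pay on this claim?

$900 of the $4,000 deductible is already met, leaving $3,100.
That leaves $11,700 − $3,100 = $8,600 for coinsurance.
20% of $8,600 = $1,720 falls to the patient.
That puts the patient's cost at $3,100 + $1,720 = $4,820 before any cap.
Total out-of-pocket so far would be $900 + $4,820 = $5,720, below the $16,800 cap — no reduction.
The plan picks up $11,700 − $4,820 = $6,880.

$6,880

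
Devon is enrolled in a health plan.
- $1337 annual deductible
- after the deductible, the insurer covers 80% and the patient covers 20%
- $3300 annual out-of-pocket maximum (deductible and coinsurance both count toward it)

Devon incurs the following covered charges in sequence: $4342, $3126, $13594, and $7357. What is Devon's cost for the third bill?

Claim 1 — $4342: $1337 finishes the deductible; $3005 goes to coinsurance; coinsurance $3005 × 20% = $601. Patient pays $1938; OOP now $1938.
Claim 2 — $3126: deductible met; 20% of $3126 = $625.20. Cost to patient: $625.20. OOP to date $2563.20.
Claim 3 — $13594: deductible met; 20% of $13594 = $2718.80. OOP would hit $5282 > $3300, so the cap limits the patient to $3300 − $2563.20 = $736.80.

$736.80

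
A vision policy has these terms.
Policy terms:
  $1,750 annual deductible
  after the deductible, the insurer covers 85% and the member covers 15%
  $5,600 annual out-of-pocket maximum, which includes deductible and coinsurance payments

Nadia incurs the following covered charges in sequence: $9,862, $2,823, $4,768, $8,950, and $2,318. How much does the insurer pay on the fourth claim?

#1 ($9,862): $1,750 to deductible, leaving $8,112; coinsurance $8,112 × 15% = $1,216.80. Cost to member: $2,966.80. OOP to date $2,966.80. Plan pays $9,862 − $2,966.80 = $6,895.20.
#2 ($2,823): 15% coinsurance on $2,823 = $423.45. Member pays $423.45; OOP now $3,390.25. Insurer: $2,823 − $423.45 = $2,399.55.
#3 ($4,768): deductible met; 15% of $4,768 = $715.20. Cost to member: $715.20. OOP to date $4,105.45. Plan pays $4,768 − $715.20 = $4,052.80.
#4 ($8,950): 15% coinsurance on $8,950 = $1,342.50. Cost to member: $1,342.50. OOP to date $5,447.95. Insurer: $8,950 − $1,342.50 = $7,607.50.

$7,607.50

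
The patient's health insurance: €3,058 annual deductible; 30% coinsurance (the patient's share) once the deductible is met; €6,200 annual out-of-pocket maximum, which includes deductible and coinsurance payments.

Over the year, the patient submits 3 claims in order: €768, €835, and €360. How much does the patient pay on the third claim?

Claim 1 — €768: entire amount goes to the deductible. Patient pays €768; OOP now €768.
Claim 2 — €835: all of it applies to the deductible. Patient pays €835; OOP now €1,603.
Claim 3 — €360: fully absorbed by the deductible. Patient owes €360 (running OOP €1,963).

€360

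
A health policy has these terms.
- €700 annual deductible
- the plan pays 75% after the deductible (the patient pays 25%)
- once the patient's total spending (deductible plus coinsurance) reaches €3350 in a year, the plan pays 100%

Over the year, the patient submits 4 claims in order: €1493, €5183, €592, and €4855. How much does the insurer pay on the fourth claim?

€3847

Bill 1, €1493: €700 finishes the deductible; €793 goes to coinsurance; 25% of €793 = €198.25. Patient owes €898.25 (running OOP €898.25). Insurer: €1493 − €898.25 = €594.75.
Bill 2, €5183: deductible already satisfied, so patient's share is 25% × €5183 = €1295.75. Patient pays €1295.75; OOP now €2194. Plan pays €5183 − €1295.75 = €3887.25.
Bill 3, €592: deductible already satisfied, so patient's share is 25% × €592 = €148. Patient pays €148; OOP now €2342. Insurer: €592 − €148 = €444.
Bill 4, €4855: deductible met; 25% of €4855 = €1213.75. Adding that to €2342 gives €3555.75, past the €3350 cap; patient pays only €3350 − €2342 = €1008. Plan pays €4855 − €1008 = €3847.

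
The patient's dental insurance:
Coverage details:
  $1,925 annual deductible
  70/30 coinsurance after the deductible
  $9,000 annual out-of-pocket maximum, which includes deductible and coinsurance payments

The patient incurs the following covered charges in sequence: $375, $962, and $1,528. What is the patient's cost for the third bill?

Bill 1, $375: entire amount goes to the deductible. Patient pays $375; OOP now $375.
Bill 2, $962: all of it applies to the deductible. Cost to patient: $962. OOP to date $1,337.
Bill 3, $1,528: $588 to deductible, leaving $940; coinsurance $940 × 30% = $282. Patient owes $870 (running OOP $2,207).

$870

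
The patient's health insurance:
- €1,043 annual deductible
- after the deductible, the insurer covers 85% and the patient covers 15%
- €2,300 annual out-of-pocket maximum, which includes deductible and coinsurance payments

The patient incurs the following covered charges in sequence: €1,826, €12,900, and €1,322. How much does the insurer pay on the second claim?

€11,760.45

Claim 1 (€1,826): €1,043 finishes the deductible; €783 goes to coinsurance; patient's 15% is €117.45. Patient owes €1,160.45 (running OOP €1,160.45). Plan pays €1,826 − €1,160.45 = €665.55.
Claim 2 (€12,900): deductible already satisfied, so patient's share is 15% × €12,900 = €1,935. Adding that to €1,160.45 gives €3,095.45, past the €2,300 cap; patient pays only €2,300 − €1,160.45 = €1,139.55. Plan pays €12,900 − €1,139.55 = €11,760.45.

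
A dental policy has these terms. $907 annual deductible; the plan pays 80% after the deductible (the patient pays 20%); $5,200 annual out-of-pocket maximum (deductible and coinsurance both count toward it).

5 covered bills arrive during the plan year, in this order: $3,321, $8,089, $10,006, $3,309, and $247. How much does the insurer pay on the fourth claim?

#1 ($3,321): deductible takes $907, $2,414 remains; coinsurance $2,414 × 20% = $482.80. Patient pays $1,389.80; OOP now $1,389.80. Plan pays $3,321 − $1,389.80 = $1,931.20.
#2 ($8,089): 20% coinsurance on $8,089 = $1,617.80. Patient pays $1,617.80; OOP now $3,007.60. Insurer: $8,089 − $1,617.80 = $6,471.20.
#3 ($10,006): deductible already satisfied, so patient's share is 20% × $10,006 = $2,001.20. Patient owes $2,001.20 (running OOP $5,008.80). Plan pays $10,006 − $2,001.20 = $8,004.80.
#4 ($3,309): 20% coinsurance on $3,309 = $661.80. OOP would hit $5,670.60 > $5,200, so the cap limits the patient to $5,200 − $5,008.80 = $191.20. Insurer: $3,309 − $191.20 = $3,117.80.

$3,117.80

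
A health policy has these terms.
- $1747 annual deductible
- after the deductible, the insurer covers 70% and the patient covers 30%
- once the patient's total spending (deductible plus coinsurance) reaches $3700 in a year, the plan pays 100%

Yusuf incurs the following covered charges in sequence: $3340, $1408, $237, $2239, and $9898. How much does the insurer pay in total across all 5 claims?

$13422

#1 ($3340): $1747 to deductible, leaving $1593; patient's 30% is $477.90. Patient pays $2224.90; OOP now $2224.90. Insurer: $3340 − $2224.90 = $1115.10.
#2 ($1408): deductible already satisfied, so patient's share is 30% × $1408 = $422.40. Patient pays $422.40; OOP now $2647.30. Insurer: $1408 − $422.40 = $985.60.
#3 ($237): 30% coinsurance on $237 = $71.10. Cost to patient: $71.10. OOP to date $2718.40. Insurer: $237 − $71.10 = $165.90.
#4 ($2239): deductible already satisfied, so patient's share is 30% × $2239 = $671.70. Patient owes $671.70 (running OOP $3390.10). Plan pays $2239 − $671.70 = $1567.30.
#5 ($9898): deductible met; 30% of $9898 = $2969.40. OOP would hit $6359.50 > $3700, so the cap limits the patient to $3700 − $3390.10 = $309.90. Insurer: $9898 − $309.90 = $9588.10.
Insurer total: $1115.10 + $985.60 + $165.90 + $1567.30 + $9588.10 = $13422.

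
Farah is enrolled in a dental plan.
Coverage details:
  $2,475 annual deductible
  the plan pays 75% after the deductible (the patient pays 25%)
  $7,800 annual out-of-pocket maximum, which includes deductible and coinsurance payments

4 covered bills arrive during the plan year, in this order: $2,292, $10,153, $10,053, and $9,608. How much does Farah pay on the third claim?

$2,513.25

Bill 1, $2,292: all of it applies to the deductible. Patient pays $2,292; OOP now $2,292.
Bill 2, $10,153: deductible takes $183, $9,970 remains; 25% of $9,970 = $2,492.50. Cost to patient: $2,675.50. OOP to date $4,967.50.
Bill 3, $10,053: deductible met; 25% of $10,053 = $2,513.25. Cost to patient: $2,513.25. OOP to date $7,480.75.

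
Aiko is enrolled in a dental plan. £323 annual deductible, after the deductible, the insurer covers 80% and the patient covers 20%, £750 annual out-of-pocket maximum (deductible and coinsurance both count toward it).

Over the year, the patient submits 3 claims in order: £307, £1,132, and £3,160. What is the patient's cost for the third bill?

Claim 1 — £307: all of it applies to the deductible. Patient pays £307; OOP now £307.
Claim 2 — £1,132: £16 to deductible, leaving £1,116; coinsurance £1,116 × 20% = £223.20. Patient owes £239.20 (running OOP £546.20).
Claim 3 — £3,160: 20% coinsurance on £3,160 = £632. OOP would hit £1,178.20 > £750, so the cap limits the patient to £750 − £546.20 = £203.80.

£203.80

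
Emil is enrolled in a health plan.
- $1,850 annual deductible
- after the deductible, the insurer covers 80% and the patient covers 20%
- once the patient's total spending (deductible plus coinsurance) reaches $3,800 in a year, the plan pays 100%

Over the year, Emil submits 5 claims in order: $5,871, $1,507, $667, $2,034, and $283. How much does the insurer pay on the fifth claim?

$226.40

Claim 1 ($5,871): deductible takes $1,850, $4,021 remains; coinsurance $4,021 × 20% = $804.20. Cost to patient: $2,654.20. OOP to date $2,654.20. Plan pays $5,871 − $2,654.20 = $3,216.80.
Claim 2 ($1,507): 20% coinsurance on $1,507 = $301.40. Patient owes $301.40 (running OOP $2,955.60). Plan pays $1,507 − $301.40 = $1,205.60.
Claim 3 ($667): deductible already satisfied, so patient's share is 20% × $667 = $133.40. Cost to patient: $133.40. OOP to date $3,089. Plan pays $667 − $133.40 = $533.60.
Claim 4 ($2,034): 20% coinsurance on $2,034 = $406.80. Patient owes $406.80 (running OOP $3,495.80). Insurer: $2,034 − $406.80 = $1,627.20.
Claim 5 ($283): deductible met; 20% of $283 = $56.60. Patient owes $56.60 (running OOP $3,552.40). Insurer: $283 − $56.60 = $226.40.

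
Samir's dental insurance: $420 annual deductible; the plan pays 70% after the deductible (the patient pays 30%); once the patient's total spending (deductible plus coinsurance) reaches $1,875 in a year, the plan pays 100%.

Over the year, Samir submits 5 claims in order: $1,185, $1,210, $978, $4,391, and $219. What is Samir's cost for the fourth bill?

Bill 1, $1,185: deductible takes $420, $765 remains; 30% of $765 = $229.50. Patient pays $649.50; OOP now $649.50.
Bill 2, $1,210: 30% coinsurance on $1,210 = $363. Patient owes $363 (running OOP $1,012.50).
Bill 3, $978: 30% coinsurance on $978 = $293.40. Patient owes $293.40 (running OOP $1,305.90).
Bill 4, $4,391: deductible already satisfied, so patient's share is 30% × $4,391 = $1,317.30. That would push OOP to $2,623.20, over the $1,875 cap, so patient pays $1,875 − $1,305.90 = $569.10.

$569.10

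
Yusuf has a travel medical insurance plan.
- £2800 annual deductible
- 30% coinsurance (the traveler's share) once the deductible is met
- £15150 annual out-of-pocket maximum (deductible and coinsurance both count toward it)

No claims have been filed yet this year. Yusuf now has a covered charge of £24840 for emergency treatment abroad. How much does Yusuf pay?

£9412

Deductible not yet touched, so the first £2800 of the bill goes to the deductible.
After the £2800 deductible portion, £24840 − £2800 = £22040 is subject to coinsurance.
Traveler's 30% share of £22040 is £6612.
Traveler responsibility before any cap: £2800 + £6612 = £9412.
Cumulative spending £0 + £9412 = £9412 stays under the £15150 maximum.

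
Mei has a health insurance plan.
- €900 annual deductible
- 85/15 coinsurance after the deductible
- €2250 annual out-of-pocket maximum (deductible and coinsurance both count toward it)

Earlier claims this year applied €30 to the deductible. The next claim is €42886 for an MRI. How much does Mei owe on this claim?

Deductible still to meet: €900 − €30 = €870.
The remaining €42016 (= €42886 − €870) moves to coinsurance.
15% of €42016 = €6302.40 falls to the patient.
So the patient owes €870 + €6302.40 = €7172.40 before any cap.
Adding €7172.40 to the €30 already spent would give €7202.40, which exceeds the €2250 cap; the patient pays just €2250 − €30 = €2220.

€2220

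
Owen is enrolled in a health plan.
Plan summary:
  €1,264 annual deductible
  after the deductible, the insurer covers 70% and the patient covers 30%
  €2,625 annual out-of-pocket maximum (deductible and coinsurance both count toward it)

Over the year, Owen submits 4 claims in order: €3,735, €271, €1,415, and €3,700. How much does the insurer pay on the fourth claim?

Claim 1 (€3,735): €1,264 to deductible, leaving €2,471; 30% of €2,471 = €741.30. Cost to patient: €2,005.30. OOP to date €2,005.30. Insurer: €3,735 − €2,005.30 = €1,729.70.
Claim 2 (€271): deductible already satisfied, so patient's share is 30% × €271 = €81.30. Patient pays €81.30; OOP now €2,086.60. Insurer: €271 − €81.30 = €189.70.
Claim 3 (€1,415): deductible already satisfied, so patient's share is 30% × €1,415 = €424.50. Cost to patient: €424.50. OOP to date €2,511.10. Insurer: €1,415 − €424.50 = €990.50.
Claim 4 (€3,700): deductible already satisfied, so patient's share is 30% × €3,700 = €1,110. That would push OOP to €3,621.10, over the €2,625 cap, so patient pays €2,625 − €2,511.10 = €113.90. Plan pays €3,700 − €113.90 = €3,586.10.

€3,586.10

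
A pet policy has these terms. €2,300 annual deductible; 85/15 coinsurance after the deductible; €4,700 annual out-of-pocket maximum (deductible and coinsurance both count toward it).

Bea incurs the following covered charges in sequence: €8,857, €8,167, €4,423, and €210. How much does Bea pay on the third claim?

€191.40

Claim 1 — €8,857: deductible takes €2,300, €6,557 remains; owner's 15% is €983.55. Cost to owner: €3,283.55. OOP to date €3,283.55.
Claim 2 — €8,167: deductible met; 15% of €8,167 = €1,225.05. Owner owes €1,225.05 (running OOP €4,508.60).
Claim 3 — €4,423: 15% coinsurance on €4,423 = €663.45. Adding that to €4,508.60 gives €5,172.05, past the €4,700 cap; owner pays only €4,700 − €4,508.60 = €191.40.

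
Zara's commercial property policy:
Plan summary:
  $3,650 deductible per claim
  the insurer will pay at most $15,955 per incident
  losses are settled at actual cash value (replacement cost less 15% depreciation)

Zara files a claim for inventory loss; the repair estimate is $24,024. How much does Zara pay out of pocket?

$8,069

At 15% depreciation, ACV = $24,024 − $3,603.60 = $20,420.40.
Subtract the deductible: $20,420.40 − $3,650 = $16,770.40.
The $15,955 per-incident cap binds; insurer pays $15,955.
Out of pocket: $24,024 − $15,955 = $8,069.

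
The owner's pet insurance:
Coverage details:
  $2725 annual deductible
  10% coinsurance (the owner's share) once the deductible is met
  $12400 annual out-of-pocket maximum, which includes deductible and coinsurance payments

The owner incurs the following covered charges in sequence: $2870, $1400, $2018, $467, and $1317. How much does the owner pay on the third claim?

#1 ($2870): $2725 finishes the deductible; $145 goes to coinsurance; owner's 10% is $14.50. Owner owes $2739.50 (running OOP $2739.50).
#2 ($1400): deductible already satisfied, so owner's share is 10% × $1400 = $140. Cost to owner: $140. OOP to date $2879.50.
#3 ($2018): deductible already satisfied, so owner's share is 10% × $2018 = $201.80. Owner pays $201.80; OOP now $3081.30.

$201.80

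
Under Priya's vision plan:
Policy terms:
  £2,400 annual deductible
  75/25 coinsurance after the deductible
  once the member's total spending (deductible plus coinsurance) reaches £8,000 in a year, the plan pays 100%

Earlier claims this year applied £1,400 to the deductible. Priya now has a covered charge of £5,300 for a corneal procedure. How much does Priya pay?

£2,075

£1,400 of the £2,400 deductible is already met, leaving £1,000.
That leaves £5,300 − £1,000 = £4,300 for coinsurance.
Coinsurance: £4,300 × 25% = £1,075.
Member responsibility before any cap: £1,000 + £1,075 = £2,075.
Year-to-date out-of-pocket becomes £1,400 + £2,075 = £3,475, still under the £8,000 maximum, so no cap applies.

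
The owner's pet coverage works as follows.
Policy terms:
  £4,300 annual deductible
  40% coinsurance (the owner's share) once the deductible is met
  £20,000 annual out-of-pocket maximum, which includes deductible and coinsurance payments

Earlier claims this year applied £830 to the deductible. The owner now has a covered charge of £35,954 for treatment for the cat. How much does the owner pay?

£830 of the £4,300 deductible is already met, leaving £3,470.
That leaves £35,954 − £3,470 = £32,484 for coinsurance.
40% of £32,484 = £12,993.60 falls to the owner.
That puts the owner's cost at £3,470 + £12,993.60 = £16,463.60 before any cap.
Year-to-date out-of-pocket becomes £830 + £16,463.60 = £17,293.60, still under the £20,000 maximum, so no cap applies.

£16,463.60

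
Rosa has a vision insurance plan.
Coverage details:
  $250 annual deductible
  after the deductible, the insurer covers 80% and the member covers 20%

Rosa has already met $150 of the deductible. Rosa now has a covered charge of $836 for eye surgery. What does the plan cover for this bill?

Remaining deductible: $250 − $150 = $100.
After the $100 deductible portion, $836 − $100 = $736 is subject to coinsurance.
Member's 20% share of $736 is $147.20.
So the member owes $100 + $147.20 = $247.20.
The insurer covers the remainder: $836 − $247.20 = $588.80.

$588.80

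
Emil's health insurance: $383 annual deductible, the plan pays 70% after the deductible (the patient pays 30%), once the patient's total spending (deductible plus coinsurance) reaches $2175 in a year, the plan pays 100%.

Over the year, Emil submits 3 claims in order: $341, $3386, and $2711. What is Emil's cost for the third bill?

$788.80

Claim 1 — $341: entire amount goes to the deductible. Patient pays $341; OOP now $341.
Claim 2 — $3386: $42 to deductible, leaving $3344; 30% of $3344 = $1003.20. Cost to patient: $1045.20. OOP to date $1386.20.
Claim 3 — $2711: 30% coinsurance on $2711 = $813.30. OOP would hit $2199.50 > $2175, so the cap limits the patient to $2175 − $1386.20 = $788.80.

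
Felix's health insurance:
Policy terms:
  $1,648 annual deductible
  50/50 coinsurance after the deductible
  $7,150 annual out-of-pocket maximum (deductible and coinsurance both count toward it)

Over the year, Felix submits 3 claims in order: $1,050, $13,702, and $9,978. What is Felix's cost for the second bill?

Claim 1 — $1,050: all of it applies to the deductible. Patient owes $1,050 (running OOP $1,050).
Claim 2 — $13,702: $598 to deductible, leaving $13,104; coinsurance $13,104 × 50% = $6,552. Together that's $598 + $6,552 = $7,150. OOP would hit $8,200 > $7,150, so the cap limits the patient to $7,150 − $1,050 = $6,100.

$6,100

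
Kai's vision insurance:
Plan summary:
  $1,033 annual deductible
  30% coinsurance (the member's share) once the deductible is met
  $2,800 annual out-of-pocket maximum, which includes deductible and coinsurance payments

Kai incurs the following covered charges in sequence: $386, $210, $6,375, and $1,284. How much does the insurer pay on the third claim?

#1 ($386): fully absorbed by the deductible. Member owes $386 (running OOP $386). Insurer: $386 − $386 = $0.
#2 ($210): all of it applies to the deductible. Cost to member: $210. OOP to date $596. Plan pays $210 − $210 = $0.
#3 ($6,375): $437 finishes the deductible; $5,938 goes to coinsurance; coinsurance $5,938 × 30% = $1,781.40. Together that's $437 + $1,781.40 = $2,218.40. Adding that to $596 gives $2,814.40, past the $2,800 cap; member pays only $2,800 − $596 = $2,204. Plan pays $6,375 − $2,204 = $4,171.

$4,171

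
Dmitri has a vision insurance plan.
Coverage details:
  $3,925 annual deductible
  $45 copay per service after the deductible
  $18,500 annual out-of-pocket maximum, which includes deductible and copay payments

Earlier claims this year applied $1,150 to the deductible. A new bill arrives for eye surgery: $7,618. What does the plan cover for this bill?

$4,798

Deductible still to meet: $3,925 − $1,150 = $2,775.
The remaining $4,843 (= $7,618 − $2,775) moves to the copay.
Copay on this service: $45.
Member responsibility before any cap: $2,775 + $45 = $2,820.
Year-to-date out-of-pocket becomes $1,150 + $2,820 = $3,970, still under the $18,500 maximum, so no cap applies.
The plan picks up $7,618 − $2,820 = $4,798.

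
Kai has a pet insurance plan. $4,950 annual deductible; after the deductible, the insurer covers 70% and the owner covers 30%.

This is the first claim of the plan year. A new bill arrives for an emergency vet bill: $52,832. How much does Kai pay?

Deductible not yet touched, so the first $4,950 of the bill goes to the deductible.
That leaves $52,832 − $4,950 = $47,882 for coinsurance.
Owner's 30% share of $47,882 is $14,364.60.
That puts the owner's cost at $4,950 + $14,364.60 = $19,314.60.

$19,314.60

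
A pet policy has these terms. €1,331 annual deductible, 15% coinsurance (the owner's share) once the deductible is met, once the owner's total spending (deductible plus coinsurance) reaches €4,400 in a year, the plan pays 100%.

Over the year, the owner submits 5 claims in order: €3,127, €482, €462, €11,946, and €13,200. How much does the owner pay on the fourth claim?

€1,791.90

Claim 1 — €3,127: €1,331 to deductible, leaving €1,796; owner's 15% is €269.40. Owner pays €1,600.40; OOP now €1,600.40.
Claim 2 — €482: deductible already satisfied, so owner's share is 15% × €482 = €72.30. Cost to owner: €72.30. OOP to date €1,672.70.
Claim 3 — €462: deductible met; 15% of €462 = €69.30. Owner pays €69.30; OOP now €1,742.
Claim 4 — €11,946: deductible already satisfied, so owner's share is 15% × €11,946 = €1,791.90. Owner owes €1,791.90 (running OOP €3,533.90).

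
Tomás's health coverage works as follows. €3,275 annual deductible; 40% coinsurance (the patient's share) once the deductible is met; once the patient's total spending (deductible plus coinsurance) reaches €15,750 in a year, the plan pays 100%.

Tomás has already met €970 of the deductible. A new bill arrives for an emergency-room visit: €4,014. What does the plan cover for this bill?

€1,025.40

€970 of the €3,275 deductible is already met, leaving €2,305.
After the €2,305 deductible portion, €4,014 − €2,305 = €1,709 is subject to coinsurance.
Coinsurance: €1,709 × 40% = €683.60.
So the patient owes €2,305 + €683.60 = €2,988.60 before any cap.
Cumulative spending €970 + €2,988.60 = €3,958.60 stays under the €15,750 maximum.
Insurer pays the balance: €4,014 − €2,988.60 = €1,025.40.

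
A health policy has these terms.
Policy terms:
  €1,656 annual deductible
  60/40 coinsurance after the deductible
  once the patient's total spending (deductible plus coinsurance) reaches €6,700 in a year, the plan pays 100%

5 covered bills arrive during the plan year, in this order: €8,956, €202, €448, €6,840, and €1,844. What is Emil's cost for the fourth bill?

#1 (€8,956): €1,656 to deductible, leaving €7,300; coinsurance €7,300 × 40% = €2,920. Patient pays €4,576; OOP now €4,576.
#2 (€202): deductible met; 40% of €202 = €80.80. Cost to patient: €80.80. OOP to date €4,656.80.
#3 (€448): 40% coinsurance on €448 = €179.20. Patient pays €179.20; OOP now €4,836.
#4 (€6,840): deductible already satisfied, so patient's share is 40% × €6,840 = €2,736. That would push OOP to €7,572, over the €6,700 cap, so patient pays €6,700 − €4,836 = €1,864.

€1,864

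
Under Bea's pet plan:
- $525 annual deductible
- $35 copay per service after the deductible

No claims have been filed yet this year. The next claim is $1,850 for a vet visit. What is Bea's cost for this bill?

$560

Deductible not yet touched, so the first $525 of the bill goes to the deductible.
The remaining $1,325 (= $1,850 − $525) moves to the copay.
Copay on this service: $35.
That puts the owner's cost at $525 + $35 = $560.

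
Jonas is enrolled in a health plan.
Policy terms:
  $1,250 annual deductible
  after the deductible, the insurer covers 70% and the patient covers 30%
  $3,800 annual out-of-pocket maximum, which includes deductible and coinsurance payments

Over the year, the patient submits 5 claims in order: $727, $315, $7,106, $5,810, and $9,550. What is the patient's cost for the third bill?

Claim 1 ($727): fully absorbed by the deductible. Patient owes $727 (running OOP $727).
Claim 2 ($315): entire amount goes to the deductible. Cost to patient: $315. OOP to date $1,042.
Claim 3 ($7,106): $208 finishes the deductible; $6,898 goes to coinsurance; coinsurance $6,898 × 30% = $2,069.40. Patient owes $2,277.40 (running OOP $3,319.40).

$2,277.40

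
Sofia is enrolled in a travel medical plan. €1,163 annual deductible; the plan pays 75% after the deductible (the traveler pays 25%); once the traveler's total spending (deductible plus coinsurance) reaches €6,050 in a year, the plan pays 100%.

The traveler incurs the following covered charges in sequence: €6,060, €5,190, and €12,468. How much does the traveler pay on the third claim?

€2,365.25

Claim 1 (€6,060): deductible takes €1,163, €4,897 remains; traveler's 25% is €1,224.25. Traveler pays €2,387.25; OOP now €2,387.25.
Claim 2 (€5,190): 25% coinsurance on €5,190 = €1,297.50. Traveler pays €1,297.50; OOP now €3,684.75.
Claim 3 (€12,468): deductible met; 25% of €12,468 = €3,117. OOP would hit €6,801.75 > €6,050, so the cap limits the traveler to €6,050 − €3,684.75 = €2,365.25.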